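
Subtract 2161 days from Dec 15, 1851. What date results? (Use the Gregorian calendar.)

−365 (one year) → Dec 15, 1850 (1796 left).
−365 (one year) → Dec 15, 1849 (1431 left).
−365 (one year) → Dec 15, 1848 (1066 left).
−366 (one year; includes Feb 29, 1848) → Dec 15, 1847 (700 left).
−365 (one year) → Dec 15, 1846 (335 left).
−15 → Nov 30, 1846 (end of Nov, 30 days; 320 left).
−30 → Oct 31, 1846 (end of Oct, 31 days; 290 left).
−31 → Sep 30, 1846 (end of Sep, 30 days; 259 left).
−30 → Aug 31, 1846 (end of Aug, 31 days; 229 left).
−31 → Jul 31, 1846 (end of Jul, 31 days; 198 left).
−31 → Jun 30, 1846 (end of Jun, 30 days; 167 left).
−30 → May 31, 1846 (end of May, 31 days; 137 left).
−31 → Apr 30, 1846 (end of Apr, 30 days; 106 left).
−30 → Mar 31, 1846 (end of Mar, 31 days; 76 left).
−31 → Feb 28, 1846 (end of Feb, 28 days; 45 left).
−28 → Jan 31, 1846 (end of Jan, 31 days; 17 left).
−17 → Jan 14, 1846.

January 14, 1846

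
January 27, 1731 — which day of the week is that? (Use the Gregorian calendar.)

Doomsday rule: the anchor day for the 1700s is Sunday. For year 31: 31÷12 = 2 r 7, and 7÷4 = 1, so 2+7+1 = 10.
Sunday + 10 ≡ Wednesday — that's 1731's doomsday.
In January the doomsday date is Jan 3 (1731 is not a leap year).
Jan 27 is 24 days after Jan 3; 24 mod 7 = 3, so Wednesday + 3 = Saturday.

Saturday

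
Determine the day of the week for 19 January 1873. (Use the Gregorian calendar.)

January 1, 1873 is a Wednesday.
Jan 1, 1873 → Jan 19, 1873: 18 days.
Total: 18 days.
18 mod 7 = 4, so Wednesday + 4 = Sunday.

Sunday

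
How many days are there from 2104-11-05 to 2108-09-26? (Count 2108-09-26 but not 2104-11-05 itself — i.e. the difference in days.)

1421

Nov 5, 2104 → Nov 5, 2105: 365 days.
Nov 5, 2105 → Nov 5, 2106: 365 days.
Nov 5, 2106 → Nov 5, 2107: 365 days.
Nov 5, 2107 → Dec 5, 2107: 30 days (November has 30).
Dec 5, 2107 → Jan 5, 2108: 31 days (December has 31).
Jan 5, 2108 → Feb 5, 2108: 31 days (January has 31).
Feb 5, 2108 → Mar 5, 2108: 29 days (February has 29).
Mar 5, 2108 → Apr 5, 2108: 31 days (March has 31).
Apr 5, 2108 → May 5, 2108: 30 days (April has 30).
May 5, 2108 → Jun 5, 2108: 31 days (May has 31).
Jun 5, 2108 → Jul 5, 2108: 30 days (June has 30).
Jul 5, 2108 → Aug 5, 2108: 31 days (July has 31).
Aug 5, 2108 → Sep 5, 2108: 31 days (August has 31).
Sep 5, 2108 → Sep 26, 2108: 21 days.
Total: 1421 days.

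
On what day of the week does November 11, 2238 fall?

Doomsday rule: the anchor day for the 2200s is Friday. For year 38: 38÷12 = 3 r 2, and 2÷4 = 0, so 3+2+0 = 5.
Friday + 5 ≡ Wednesday — that's 2238's doomsday.
In November the doomsday date is Nov 7.
Nov 11 is 4 days after Nov 7; 4 mod 7 = 4, so Wednesday + 4 = Sunday.

Sunday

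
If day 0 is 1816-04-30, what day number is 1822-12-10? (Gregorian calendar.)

2415

Apr 30, 1816 → Apr 30, 1817: 365 days.
Apr 30, 1817 → Apr 30, 1818: 365 days.
Apr 30, 1818 → Apr 30, 1819: 365 days.
Apr 30, 1819 → Apr 30, 1820: 366 days (Feb 29, 1820 is in that span).
Apr 30, 1820 → Apr 30, 1821: 365 days.
Apr 30, 1821 → Apr 30, 1822: 365 days.
Apr 30, 1822 → May 30, 1822: 30 days (April has 30).
May 30, 1822 → Jun 30, 1822: 31 days (May has 31).
Jun 30, 1822 → Jul 30, 1822: 30 days (June has 30).
Jul 30, 1822 → Aug 30, 1822: 31 days (July has 31).
Aug 30, 1822 → Sep 30, 1822: 31 days (August has 31).
Sep 30, 1822 → Oct 30, 1822: 30 days (September has 30).
Oct 30, 1822 → Nov 30, 1822: 31 days (October has 31).
Nov 30, 1822 → Dec 10, 1822: 10 days.
Total: 2415 days.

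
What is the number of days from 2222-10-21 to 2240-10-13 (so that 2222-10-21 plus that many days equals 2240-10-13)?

Oct 21, 2222 → Oct 21, 2223: 365 days.
Oct 21, 2223 → Oct 21, 2224: 366 days (Feb 29, 2224 is in that span).
Oct 21, 2224 → Oct 21, 2225: 365 days.
Oct 21, 2225 → Oct 21, 2226: 365 days.
Oct 21, 2226 → Oct 21, 2227: 365 days.
Oct 21, 2227 → Oct 21, 2228: 366 days (Feb 29, 2228 is in that span).
Oct 21, 2228 → Oct 21, 2229: 365 days.
Oct 21, 2229 → Oct 21, 2230: 365 days.
Oct 21, 2230 → Oct 21, 2231: 365 days.
Oct 21, 2231 → Oct 21, 2232: 366 days (Feb 29, 2232 is in that span).
Oct 21, 2232 → Oct 21, 2233: 365 days.
Oct 21, 2233 → Oct 21, 2234: 365 days.
Oct 21, 2234 → Oct 21, 2235: 365 days.
Oct 21, 2235 → Oct 21, 2236: 366 days (Feb 29, 2236 is in that span).
Oct 21, 2236 → Oct 21, 2237: 365 days.
Oct 21, 2237 → Oct 21, 2238: 365 days.
Oct 21, 2238 → Oct 21, 2239: 365 days.
Oct 21, 2239 → Nov 21, 2239: 31 days (October has 31).
Nov 21, 2239 → Dec 21, 2239: 30 days (November has 30).
Dec 21, 2239 → Jan 21, 2240: 31 days (December has 31).
Jan 21, 2240 → Feb 21, 2240: 31 days (January has 31).
Feb 21, 2240 → Mar 21, 2240: 29 days (February has 29).
Mar 21, 2240 → Apr 21, 2240: 31 days (March has 31).
Apr 21, 2240 → May 21, 2240: 30 days (April has 30).
May 21, 2240 → Jun 21, 2240: 31 days (May has 31).
Jun 21, 2240 → Jul 21, 2240: 30 days (June has 30).
Jul 21, 2240 → Aug 21, 2240: 31 days (July has 31).
Aug 21, 2240 → Sep 21, 2240: 31 days (August has 31).
Sep 21, 2240 → Oct 13, 2240: 22 days.
Total: 6567 days.

6567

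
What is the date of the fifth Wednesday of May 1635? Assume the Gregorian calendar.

May 30, 1635

May 1, 1635 is a Tuesday.
The first Wednesday is therefore May 2 (1 days later).
The fifth Wednesday is 2 + 4×7 = May 30.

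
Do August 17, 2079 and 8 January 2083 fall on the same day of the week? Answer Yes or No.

From Aug 17, 2079 to Jan 8, 2083 is 1240 days.
1240 mod 7 = 1, so they are different weekdays.
(Aug 17, 2079 is a Thursday; Jan 8, 2083 is a Friday.)

No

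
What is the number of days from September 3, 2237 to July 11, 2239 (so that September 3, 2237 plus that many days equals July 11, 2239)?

676

Sep 3, 2237 → Sep 3, 2238: 365 days.
Sep 3, 2238 → Oct 3, 2238: 30 days (September has 30).
Oct 3, 2238 → Nov 3, 2238: 31 days (October has 31).
Nov 3, 2238 → Dec 3, 2238: 30 days (November has 30).
Dec 3, 2238 → Jan 3, 2239: 31 days (December has 31).
Jan 3, 2239 → Feb 3, 2239: 31 days (January has 31).
Feb 3, 2239 → Mar 3, 2239: 28 days (February has 28).
Mar 3, 2239 → Apr 3, 2239: 31 days (March has 31).
Apr 3, 2239 → May 3, 2239: 30 days (April has 30).
May 3, 2239 → Jun 3, 2239: 31 days (May has 31).
Jun 3, 2239 → Jul 3, 2239: 30 days (June has 30).
Jul 3, 2239 → Jul 11, 2239: 8 days.
Total: 676 days.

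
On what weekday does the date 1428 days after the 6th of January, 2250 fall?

Sunday

First find the weekday of Jan 6, 2250. Doomsday rule: the anchor day for the 2200s is Friday. For year 50: 50÷12 = 4 r 2, and 2÷4 = 0, so 4+2+0 = 6.
Friday + 6 ≡ Thursday — that's 2250's doomsday.
In January the doomsday date is Jan 3 (2250 is not a leap year).
Jan 6 is 3 days after Jan 3; 3 mod 7 = 3, so Thursday + 3 = Sunday.
1428 mod 7 = 0, so 1428 days after a Sunday is Sunday + 0 = Sunday.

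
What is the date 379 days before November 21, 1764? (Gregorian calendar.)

−21 → Oct 31, 1764 (end of Oct, 31 days; 358 left).
−31 → Sep 30, 1764 (end of Sep, 30 days; 327 left).
−30 → Aug 31, 1764 (end of Aug, 31 days; 297 left).
−31 → Jul 31, 1764 (end of Jul, 31 days; 266 left).
−31 → Jun 30, 1764 (end of Jun, 30 days; 235 left).
−30 → May 31, 1764 (end of May, 31 days; 205 left).
−31 → Apr 30, 1764 (end of Apr, 30 days; 174 left).
−30 → Mar 31, 1764 (end of Mar, 31 days; 144 left).
−31 → Feb 29, 1764 (end of Feb, 29 days; 113 left).
−29 → Jan 31, 1764 (end of Jan, 31 days; 84 left).
−31 → Dec 31, 1763 (end of Dec, 31 days; 53 left).
−31 → Nov 30, 1763 (end of Nov, 30 days; 22 left).
−22 → Nov 8, 1763.

November 8, 1763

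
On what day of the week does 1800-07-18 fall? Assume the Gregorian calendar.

Doomsday rule: the anchor day for the 1800s is Friday. For year 00: 0÷12 = 0 r 0, and 0÷4 = 0, so 0+0+0 = 0.
Friday + 0 ≡ Friday — that's 1800's doomsday.
In July the doomsday date is Jul 11.
Jul 18 is 7 days after Jul 11; 7 mod 7 = 0, so Friday + 0 = Friday.

Friday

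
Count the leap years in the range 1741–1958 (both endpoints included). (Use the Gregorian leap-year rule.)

Multiples of 4 in [1741,1958]: 54.
Of those, multiples of 100: 2 (not leap unless ÷400).
Multiples of 400: 0.
Leap years = 54 − 2 + 0 = 52.

52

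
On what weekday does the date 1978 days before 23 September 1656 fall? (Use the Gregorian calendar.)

Tuesday

First find the weekday of Sep 23, 1656. Doomsday rule: the anchor day for the 1600s is Tuesday. For year 56: 56÷12 = 4 r 8, and 8÷4 = 2, so 4+8+2 = 14.
Tuesday + 14 ≡ Tuesday — that's 1656's doomsday.
In September the doomsday date is Sep 5.
Sep 23 is 18 days after Sep 5; 18 mod 7 = 4, so Tuesday + 4 = Saturday.
1978 mod 7 = 4, so 1978 days before a Saturday is Saturday − 4 = Tuesday.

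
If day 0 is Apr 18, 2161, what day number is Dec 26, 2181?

7557

Apr 18, 2161 → Apr 18, 2162: 365 days.
Apr 18, 2162 → Apr 18, 2163: 365 days.
Apr 18, 2163 → Apr 18, 2164: 366 days (Feb 29, 2164 is in that span).
Apr 18, 2164 → Apr 18, 2165: 365 days.
Apr 18, 2165 → Apr 18, 2166: 365 days.
Apr 18, 2166 → Apr 18, 2167: 365 days.
Apr 18, 2167 → Apr 18, 2168: 366 days (Feb 29, 2168 is in that span).
Apr 18, 2168 → Apr 18, 2169: 365 days.
Apr 18, 2169 → Apr 18, 2170: 365 days.
Apr 18, 2170 → Apr 18, 2171: 365 days.
Apr 18, 2171 → Apr 18, 2172: 366 days (Feb 29, 2172 is in that span).
Apr 18, 2172 → Apr 18, 2173: 365 days.
Apr 18, 2173 → Apr 18, 2174: 365 days.
Apr 18, 2174 → Apr 18, 2175: 365 days.
Apr 18, 2175 → Apr 18, 2176: 366 days (Feb 29, 2176 is in that span).
Apr 18, 2176 → Apr 18, 2177: 365 days.
Apr 18, 2177 → Apr 18, 2178: 365 days.
Apr 18, 2178 → Apr 18, 2179: 365 days.
Apr 18, 2179 → Apr 18, 2180: 366 days (Feb 29, 2180 is in that span).
Apr 18, 2180 → Apr 18, 2181: 365 days.
Apr 18, 2181 → May 18, 2181: 30 days (April has 30).
May 18, 2181 → Jun 18, 2181: 31 days (May has 31).
Jun 18, 2181 → Jul 18, 2181: 30 days (June has 30).
Jul 18, 2181 → Aug 18, 2181: 31 days (July has 31).
Aug 18, 2181 → Sep 18, 2181: 31 days (August has 31).
Sep 18, 2181 → Oct 18, 2181: 30 days (September has 30).
Oct 18, 2181 → Nov 18, 2181: 31 days (October has 31).
Nov 18, 2181 → Dec 18, 2181: 30 days (November has 30).
Dec 18, 2181 → Dec 26, 2181: 8 days.
Total: 7557 days.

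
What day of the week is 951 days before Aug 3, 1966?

First find the weekday of Aug 3, 1966. Doomsday rule: the anchor day for the 1900s is Wednesday. For year 66: 66÷12 = 5 r 6, and 6÷4 = 1, so 5+6+1 = 12.
Wednesday + 12 ≡ Monday — that's 1966's doomsday.
In August the doomsday date is Aug 8.
Aug 3 is 5 days before Aug 8; 5 mod 7 = 5, so Monday − 5 = Wednesday.
951 mod 7 = 6, so 951 days before a Wednesday is Wednesday − 6 = Thursday.

Thursday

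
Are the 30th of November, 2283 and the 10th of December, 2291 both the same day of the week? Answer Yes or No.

From Nov 30, 2283 to Dec 10, 2291 is 2932 days.
2932 mod 7 = 6, so they are different weekdays.
(Nov 30, 2283 is a Friday; Dec 10, 2291 is a Thursday.)

No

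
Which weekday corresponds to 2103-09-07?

Doomsday rule: the anchor day for the 2100s is Sunday. For year 03: 3÷12 = 0 r 3, and 3÷4 = 0, so 0+3+0 = 3.
Sunday + 3 ≡ Wednesday — that's 2103's doomsday.
In September the doomsday date is Sep 5.
Sep 7 is 2 days after Sep 5; 2 mod 7 = 2, so Wednesday + 2 = Friday.

Friday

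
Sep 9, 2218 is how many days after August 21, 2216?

Aug 21, 2216 → Aug 21, 2217: 365 days.
Aug 21, 2217 → Sep 21, 2217: 31 days (August has 31).
Sep 21, 2217 → Oct 21, 2217: 30 days (September has 30).
Oct 21, 2217 → Nov 21, 2217: 31 days (October has 31).
Nov 21, 2217 → Dec 21, 2217: 30 days (November has 30).
Dec 21, 2217 → Jan 21, 2218: 31 days (December has 31).
Jan 21, 2218 → Feb 21, 2218: 31 days (January has 31).
Feb 21, 2218 → Mar 21, 2218: 28 days (February has 28).
Mar 21, 2218 → Apr 21, 2218: 31 days (March has 31).
Apr 21, 2218 → May 21, 2218: 30 days (April has 30).
May 21, 2218 → Jun 21, 2218: 31 days (May has 31).
Jun 21, 2218 → Jul 21, 2218: 30 days (June has 30).
Jul 21, 2218 → Aug 21, 2218: 31 days (July has 31).
Aug 21, 2218 → Sep 9, 2218: 19 days.
Total: 749 days.

749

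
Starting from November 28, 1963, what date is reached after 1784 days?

+366 (one year; includes Feb 29, 1964) → Nov 28, 1964 (1418 left).
+365 (one year) → Nov 28, 1965 (1053 left).
+365 (one year) → Nov 28, 1966 (688 left).
+365 (one year) → Nov 28, 1967 (323 left).
Nov has 30 days: +3 → Dec 1, 1967 (320 left).
Dec has 31 days: +31 → Jan 1, 1968 (289 left).
Jan has 31 days: +31 → Feb 1, 1968 (258 left).
Feb has 29 days: +29 → Mar 1, 1968 (229 left).
Mar has 31 days: +31 → Apr 1, 1968 (198 left).
Apr has 30 days: +30 → May 1, 1968 (168 left).
May has 31 days: +31 → Jun 1, 1968 (137 left).
Jun has 30 days: +30 → Jul 1, 1968 (107 left).
Jul has 31 days: +31 → Aug 1, 1968 (76 left).
Aug has 31 days: +31 → Sep 1, 1968 (45 left).
Sep has 30 days: +30 → Oct 1, 1968 (15 left).
+15 → Oct 16, 1968.

October 16, 1968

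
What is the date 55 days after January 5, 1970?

Jan has 31 days: +27 → Feb 1, 1970 (28 left).
Feb has 28 days: +28 → Mar 1, 1970 (0 left).

March 1, 1970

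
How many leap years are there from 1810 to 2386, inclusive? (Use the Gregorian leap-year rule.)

Multiples of 4 in [1810,2386]: 144.
Of those, multiples of 100: 5 (not leap unless ÷400).
Multiples of 400: 1.
Leap years = 144 − 5 + 1 = 140.

140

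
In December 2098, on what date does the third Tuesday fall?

December 1, 2098 is a Monday.
The first Tuesday is therefore December 2 (1 days later).
The third Tuesday is 2 + 2×7 = December 16.

December 16, 2098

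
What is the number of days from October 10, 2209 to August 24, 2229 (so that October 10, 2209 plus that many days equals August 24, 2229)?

Oct 10, 2209 → Oct 10, 2210: 365 days.
Oct 10, 2210 → Oct 10, 2211: 365 days.
Oct 10, 2211 → Oct 10, 2212: 366 days (Feb 29, 2212 is in that span).
Oct 10, 2212 → Oct 10, 2213: 365 days.
Oct 10, 2213 → Oct 10, 2214: 365 days.
Oct 10, 2214 → Oct 10, 2215: 365 days.
Oct 10, 2215 → Oct 10, 2216: 366 days (Feb 29, 2216 is in that span).
Oct 10, 2216 → Oct 10, 2217: 365 days.
Oct 10, 2217 → Oct 10, 2218: 365 days.
Oct 10, 2218 → Oct 10, 2219: 365 days.
Oct 10, 2219 → Oct 10, 2220: 366 days (Feb 29, 2220 is in that span).
Oct 10, 2220 → Oct 10, 2221: 365 days.
Oct 10, 2221 → Oct 10, 2222: 365 days.
Oct 10, 2222 → Oct 10, 2223: 365 days.
Oct 10, 2223 → Oct 10, 2224: 366 days (Feb 29, 2224 is in that span).
Oct 10, 2224 → Oct 10, 2225: 365 days.
Oct 10, 2225 → Oct 10, 2226: 365 days.
Oct 10, 2226 → Oct 10, 2227: 365 days.
Oct 10, 2227 → Oct 10, 2228: 366 days (Feb 29, 2228 is in that span).
Oct 10, 2228 → Nov 10, 2228: 31 days (October has 31).
Nov 10, 2228 → Dec 10, 2228: 30 days (November has 30).
Dec 10, 2228 → Jan 10, 2229: 31 days (December has 31).
Jan 10, 2229 → Feb 10, 2229: 31 days (January has 31).
Feb 10, 2229 → Mar 10, 2229: 28 days (February has 28).
Mar 10, 2229 → Apr 10, 2229: 31 days (March has 31).
Apr 10, 2229 → May 10, 2229: 30 days (April has 30).
May 10, 2229 → Jun 10, 2229: 31 days (May has 31).
Jun 10, 2229 → Jul 10, 2229: 30 days (June has 30).
Jul 10, 2229 → Aug 10, 2229: 31 days (July has 31).
Aug 10, 2229 → Aug 24, 2229: 14 days.
Total: 7258 days.

7258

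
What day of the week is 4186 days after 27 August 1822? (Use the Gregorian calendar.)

First find the weekday of Aug 27, 1822. Doomsday rule: the anchor day for the 1800s is Friday. For year 22: 22÷12 = 1 r 10, and 10÷4 = 2, so 1+10+2 = 13.
Friday + 13 ≡ Thursday — that's 1822's doomsday.
In August the doomsday date is Aug 8.
Aug 27 is 19 days after Aug 8; 19 mod 7 = 5, so Thursday + 5 = Tuesday.
4186 mod 7 = 0, so 4186 days after a Tuesday is Tuesday + 0 = Tuesday.

Tuesday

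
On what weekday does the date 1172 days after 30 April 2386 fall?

First find the weekday of Apr 30, 2386. Doomsday rule: the anchor day for the 2300s is Wednesday. For year 86: 86÷12 = 7 r 2, and 2÷4 = 0, so 7+2+0 = 9.
Wednesday + 9 ≡ Friday — that's 2386's doomsday.
In April the doomsday date is Apr 4.
Apr 30 is 26 days after Apr 4; 26 mod 7 = 5, so Friday + 5 = Wednesday.
1172 mod 7 = 3, so 1172 days after a Wednesday is Wednesday + 3 = Saturday.

Saturday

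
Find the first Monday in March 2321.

March 1, 2321 is a Tuesday.
The first Monday is therefore March 7 (6 days later).

March 7, 2321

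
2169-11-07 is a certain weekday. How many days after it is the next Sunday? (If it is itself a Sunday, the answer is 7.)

5

Nov 7, 2169 is a Tuesday.
From Tuesday to the next Sunday is 5 days.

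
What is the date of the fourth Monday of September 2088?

September 27, 2088

September 1, 2088 is a Wednesday.
The first Monday is therefore September 6 (5 days later).
The fourth Monday is 6 + 3×7 = September 27.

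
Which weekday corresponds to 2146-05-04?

Wednesday

Doomsday rule: the anchor day for the 2100s is Sunday. For year 46: 46÷12 = 3 r 10, and 10÷4 = 2, so 3+10+2 = 15.
Sunday + 15 ≡ Monday — that's 2146's doomsday.
In May the doomsday date is May 9.
May 4 is 5 days before May 9; 5 mod 7 = 5, so Monday − 5 = Wednesday.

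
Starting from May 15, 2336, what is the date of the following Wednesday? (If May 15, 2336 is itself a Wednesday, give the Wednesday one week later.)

May 15, 2336 is a Friday.
From Friday to the next Wednesday is 5 days.
May 15, 2336 + 5 = May 20, 2336.

May 20, 2336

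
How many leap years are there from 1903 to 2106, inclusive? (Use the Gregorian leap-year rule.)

50

Multiples of 4 in [1903,2106]: 51.
Of those, multiples of 100: 2 (not leap unless ÷400).
Multiples of 400: 1.
Leap years = 51 − 2 + 1 = 50.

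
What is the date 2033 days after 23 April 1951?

November 15, 1956

+366 (one year; includes Feb 29, 1952) → Apr 23, 1952 (1667 left).
+365 (one year) → Apr 23, 1953 (1302 left).
+365 (one year) → Apr 23, 1954 (937 left).
+365 (one year) → Apr 23, 1955 (572 left).
+366 (one year; includes Feb 29, 1956) → Apr 23, 1956 (206 left).
Apr has 30 days: +8 → May 1, 1956 (198 left).
May has 31 days: +31 → Jun 1, 1956 (167 left).
Jun has 30 days: +30 → Jul 1, 1956 (137 left).
Jul has 31 days: +31 → Aug 1, 1956 (106 left).
Aug has 31 days: +31 → Sep 1, 1956 (75 left).
Sep has 30 days: +30 → Oct 1, 1956 (45 left).
Oct has 31 days: +31 → Nov 1, 1956 (14 left).
+14 → Nov 15, 1956.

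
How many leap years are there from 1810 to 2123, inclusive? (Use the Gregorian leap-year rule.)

Multiples of 4 in [1810,2123]: 78.
Of those, multiples of 100: 3 (not leap unless ÷400).
Multiples of 400: 1.
Leap years = 78 − 3 + 1 = 76.

76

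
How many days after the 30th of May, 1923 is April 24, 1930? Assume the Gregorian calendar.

2521

May 30, 1923 → May 30, 1924: 366 days (Feb 29, 1924 is in that span).
May 30, 1924 → May 30, 1925: 365 days.
May 30, 1925 → May 30, 1926: 365 days.
May 30, 1926 → May 30, 1927: 365 days.
May 30, 1927 → May 30, 1928: 366 days (Feb 29, 1928 is in that span).
May 30, 1928 → May 30, 1929: 365 days.
May 30, 1929 → Jun 30, 1929: 31 days (May has 31).
Jun 30, 1929 → Jul 30, 1929: 30 days (June has 30).
Jul 30, 1929 → Aug 30, 1929: 31 days (July has 31).
Aug 30, 1929 → Sep 30, 1929: 31 days (August has 31).
Sep 30, 1929 → Oct 30, 1929: 30 days (September has 30).
Oct 30, 1929 → Nov 30, 1929: 31 days (October has 31).
Nov 30, 1929 → Dec 30, 1929: 30 days (November has 30).
Dec 30, 1929 → Jan 30, 1930: 31 days (December has 31).
Jan 30, 1930 → Feb 28, 1930: 29 days (January has 31).
Feb 28, 1930 → Mar 28, 1930: 28 days (February has 28).
Mar 28, 1930 → Apr 24, 1930: 27 days.
Total: 2521 days.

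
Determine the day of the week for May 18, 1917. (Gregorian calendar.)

January 1, 1917 is a Monday.
Jan 1, 1917 → Feb 1, 1917: 31 days (January has 31).
Feb 1, 1917 → Mar 1, 1917: 28 days (February has 28).
Mar 1, 1917 → Apr 1, 1917: 31 days (March has 31).
Apr 1, 1917 → May 1, 1917: 30 days (April has 30).
May 1, 1917 → May 18, 1917: 17 days.
Total: 137 days.
137 mod 7 = 4, so Monday + 4 = Friday.

Friday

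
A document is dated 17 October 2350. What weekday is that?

Doomsday rule: the anchor day for the 2300s is Wednesday. For year 50: 50÷12 = 4 r 2, and 2÷4 = 0, so 4+2+0 = 6.
Wednesday + 6 ≡ Tuesday — that's 2350's doomsday.
In October the doomsday date is Oct 10.
Oct 17 is 7 days after Oct 10; 7 mod 7 = 0, so Tuesday + 0 = Tuesday.

Tuesday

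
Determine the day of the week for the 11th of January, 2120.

Thursday

Doomsday rule: the anchor day for the 2100s is Sunday. For year 20: 20÷12 = 1 r 8, and 8÷4 = 2, so 1+8+2 = 11.
Sunday + 11 ≡ Thursday — that's 2120's doomsday.
In January the doomsday date is Jan 4 (2120 is a leap year (divisible by 4)).
Jan 11 is 7 days after Jan 4; 7 mod 7 = 0, so Thursday + 0 = Thursday.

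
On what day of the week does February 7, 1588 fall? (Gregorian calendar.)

Sunday

Doomsday rule: the anchor day for the 1500s is Wednesday. For year 88: 88÷12 = 7 r 4, and 4÷4 = 1, so 7+4+1 = 12.
Wednesday + 12 ≡ Monday — that's 1588's doomsday.
In February the doomsday date is Feb 29 (1588 is a leap year (divisible by 4)).
Feb 7 is 22 days before Feb 29; 22 mod 7 = 1, so Monday − 1 = Sunday.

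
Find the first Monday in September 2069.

September 1, 2069 is a Sunday.
The first Monday is therefore September 2 (1 days later).

September 2, 2069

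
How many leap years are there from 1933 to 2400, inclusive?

114

Multiples of 4 in [1933,2400]: 117.
Of those, multiples of 100: 5 (not leap unless ÷400).
Multiples of 400: 2.
Leap years = 117 − 5 + 2 = 114.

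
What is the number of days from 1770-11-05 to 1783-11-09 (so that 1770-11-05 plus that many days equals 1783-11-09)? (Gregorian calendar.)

Nov 5, 1770 → Nov 5, 1771: 365 days.
Nov 5, 1771 → Nov 5, 1772: 366 days (Feb 29, 1772 is in that span).
Nov 5, 1772 → Nov 5, 1773: 365 days.
Nov 5, 1773 → Nov 5, 1774: 365 days.
Nov 5, 1774 → Nov 5, 1775: 365 days.
Nov 5, 1775 → Nov 5, 1776: 366 days (Feb 29, 1776 is in that span).
Nov 5, 1776 → Nov 5, 1777: 365 days.
Nov 5, 1777 → Nov 5, 1778: 365 days.
Nov 5, 1778 → Nov 5, 1779: 365 days.
Nov 5, 1779 → Nov 5, 1780: 366 days (Feb 29, 1780 is in that span).
Nov 5, 1780 → Nov 5, 1781: 365 days.
Nov 5, 1781 → Nov 5, 1782: 365 days.
Nov 5, 1782 → Dec 5, 1782: 30 days (November has 30).
Dec 5, 1782 → Jan 5, 1783: 31 days (December has 31).
Jan 5, 1783 → Feb 5, 1783: 31 days (January has 31).
Feb 5, 1783 → Mar 5, 1783: 28 days (February has 28).
Mar 5, 1783 → Apr 5, 1783: 31 days (March has 31).
Apr 5, 1783 → May 5, 1783: 30 days (April has 30).
May 5, 1783 → Jun 5, 1783: 31 days (May has 31).
Jun 5, 1783 → Jul 5, 1783: 30 days (June has 30).
Jul 5, 1783 → Aug 5, 1783: 31 days (July has 31).
Aug 5, 1783 → Sep 5, 1783: 31 days (August has 31).
Sep 5, 1783 → Oct 5, 1783: 30 days (September has 30).
Oct 5, 1783 → Nov 5, 1783: 31 days (October has 31).
Nov 5, 1783 → Nov 9, 1783: 4 days.
Total: 4752 days.

4752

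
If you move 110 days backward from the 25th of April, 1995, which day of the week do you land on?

First find the weekday of Apr 25, 1995. Doomsday rule: the anchor day for the 1900s is Wednesday. For year 95: 95÷12 = 7 r 11, and 11÷4 = 2, so 7+11+2 = 20.
Wednesday + 20 ≡ Tuesday — that's 1995's doomsday.
In April the doomsday date is Apr 4.
Apr 25 is 21 days after Apr 4; 21 mod 7 = 0, so Tuesday + 0 = Tuesday.
110 mod 7 = 5, so 110 days before a Tuesday is Tuesday − 5 = Thursday.

Thursday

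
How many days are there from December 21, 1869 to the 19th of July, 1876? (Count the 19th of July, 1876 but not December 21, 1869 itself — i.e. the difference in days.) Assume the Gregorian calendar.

2402

Dec 21, 1869 → Dec 21, 1870: 365 days.
Dec 21, 1870 → Dec 21, 1871: 365 days.
Dec 21, 1871 → Dec 21, 1872: 366 days (Feb 29, 1872 is in that span).
Dec 21, 1872 → Dec 21, 1873: 365 days.
Dec 21, 1873 → Dec 21, 1874: 365 days.
Dec 21, 1874 → Dec 21, 1875: 365 days.
Dec 21, 1875 → Jan 21, 1876: 31 days (December has 31).
Jan 21, 1876 → Feb 21, 1876: 31 days (January has 31).
Feb 21, 1876 → Mar 21, 1876: 29 days (February has 29).
Mar 21, 1876 → Apr 21, 1876: 31 days (March has 31).
Apr 21, 1876 → May 21, 1876: 30 days (April has 30).
May 21, 1876 → Jun 21, 1876: 31 days (May has 31).
Jun 21, 1876 → Jul 19, 1876: 28 days.
Total: 2402 days.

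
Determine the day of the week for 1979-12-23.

January 1, 1979 is a Monday.
Jan 1, 1979 → Feb 1, 1979: 31 days (January has 31).
Feb 1, 1979 → Mar 1, 1979: 28 days (February has 28).
Mar 1, 1979 → Apr 1, 1979: 31 days (March has 31).
Apr 1, 1979 → May 1, 1979: 30 days (April has 30).
May 1, 1979 → Jun 1, 1979: 31 days (May has 31).
Jun 1, 1979 → Jul 1, 1979: 30 days (June has 30).
Jul 1, 1979 → Aug 1, 1979: 31 days (July has 31).
Aug 1, 1979 → Sep 1, 1979: 31 days (August has 31).
Sep 1, 1979 → Oct 1, 1979: 30 days (September has 30).
Oct 1, 1979 → Nov 1, 1979: 31 days (October has 31).
Nov 1, 1979 → Dec 1, 1979: 30 days (November has 30).
Dec 1, 1979 → Dec 23, 1979: 22 days.
Total: 356 days.
356 mod 7 = 6, so Monday + 6 = Sunday.

Sunday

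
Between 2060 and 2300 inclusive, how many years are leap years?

58

Multiples of 4 in [2060,2300]: 61.
Of those, multiples of 100: 3 (not leap unless ÷400).
Multiples of 400: 0.
Leap years = 61 − 3 + 0 = 58.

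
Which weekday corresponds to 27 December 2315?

Monday

Doomsday rule: the anchor day for the 2300s is Wednesday. For year 15: 15÷12 = 1 r 3, and 3÷4 = 0, so 1+3+0 = 4.
Wednesday + 4 ≡ Sunday — that's 2315's doomsday.
In December the doomsday date is Dec 12.
Dec 27 is 15 days after Dec 12; 15 mod 7 = 1, so Sunday + 1 = Monday.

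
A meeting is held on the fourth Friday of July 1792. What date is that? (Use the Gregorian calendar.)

July 27, 1792

July 1, 1792 is a Sunday.
The first Friday is therefore July 6 (5 days later).
The fourth Friday is 6 + 3×7 = July 27.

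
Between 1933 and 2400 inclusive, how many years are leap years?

114

Multiples of 4 in [1933,2400]: 117.
Of those, multiples of 100: 5 (not leap unless ÷400).
Multiples of 400: 2.
Leap years = 117 − 5 + 2 = 114.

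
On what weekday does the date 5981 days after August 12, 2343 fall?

Sunday

Aug 12, 2343 is a Thursday.
5981 mod 7 = 3, so 5981 days after a Thursday is Thursday + 3 = Sunday.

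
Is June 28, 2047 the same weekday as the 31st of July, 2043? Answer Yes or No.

From Jul 31, 2043 to Jun 28, 2047 is 1428 days.
1428 mod 7 = 0, so they are the same weekday.
(Jul 31, 2043 is a Friday; Jun 28, 2047 is a Friday.)

Yes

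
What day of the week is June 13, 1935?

Thursday

Doomsday rule: the anchor day for the 1900s is Wednesday. For year 35: 35÷12 = 2 r 11, and 11÷4 = 2, so 2+11+2 = 15.
Wednesday + 15 ≡ Thursday — that's 1935's doomsday.
In June the doomsday date is Jun 6.
Jun 13 is 7 days after Jun 6; 7 mod 7 = 0, so Thursday + 0 = Thursday.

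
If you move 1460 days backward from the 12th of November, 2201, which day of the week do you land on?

Nov 12, 2201 is a Thursday.
1460 mod 7 = 4, so 1460 days before a Thursday is Thursday − 4 = Sunday.

Sunday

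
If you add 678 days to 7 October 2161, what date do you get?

+365 (one year) → Oct 7, 2162 (313 left).
Oct has 31 days: +25 → Nov 1, 2162 (288 left).
Nov has 30 days: +30 → Dec 1, 2162 (258 left).
Dec has 31 days: +31 → Jan 1, 2163 (227 left).
Jan has 31 days: +31 → Feb 1, 2163 (196 left).
Feb has 28 days: +28 → Mar 1, 2163 (168 left).
Mar has 31 days: +31 → Apr 1, 2163 (137 left).
Apr has 30 days: +30 → May 1, 2163 (107 left).
May has 31 days: +31 → Jun 1, 2163 (76 left).
Jun has 30 days: +30 → Jul 1, 2163 (46 left).
Jul has 31 days: +31 → Aug 1, 2163 (15 left).
+15 → Aug 16, 2163.

August 16, 2163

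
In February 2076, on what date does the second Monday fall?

February 10, 2076

February 1, 2076 is a Saturday.
The first Monday is therefore February 3 (2 days later).
The second Monday is 3 + 1×7 = February 10.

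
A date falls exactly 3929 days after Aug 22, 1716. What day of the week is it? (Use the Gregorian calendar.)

First find the weekday of Aug 22, 1716. Doomsday rule: the anchor day for the 1700s is Sunday. For year 16: 16÷12 = 1 r 4, and 4÷4 = 1, so 1+4+1 = 6.
Sunday + 6 ≡ Saturday — that's 1716's doomsday.
In August the doomsday date is Aug 8.
Aug 22 is 14 days after Aug 8; 14 mod 7 = 0, so Saturday + 0 = Saturday.
3929 mod 7 = 2, so 3929 days after a Saturday is Saturday + 2 = Monday.

Monday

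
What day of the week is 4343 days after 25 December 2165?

Dec 25, 2165 is a Wednesday.
4343 mod 7 = 3, so 4343 days after a Wednesday is Wednesday + 3 = Saturday.

Saturday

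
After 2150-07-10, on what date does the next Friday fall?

July 17, 2150

Jul 10, 2150 is a Friday.
From Friday to the next Friday is 7 days.
Jul 10, 2150 + 7 = Jul 17, 2150.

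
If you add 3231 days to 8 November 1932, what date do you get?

September 13, 1941

+365 (one year) → Nov 8, 1933 (2866 left).
+365 (one year) → Nov 8, 1934 (2501 left).
+365 (one year) → Nov 8, 1935 (2136 left).
+366 (one year; includes Feb 29, 1936) → Nov 8, 1936 (1770 left).
+365 (one year) → Nov 8, 1937 (1405 left).
+365 (one year) → Nov 8, 1938 (1040 left).
+365 (one year) → Nov 8, 1939 (675 left).
+366 (one year; includes Feb 29, 1940) → Nov 8, 1940 (309 left).
Nov has 30 days: +23 → Dec 1, 1940 (286 left).
Dec has 31 days: +31 → Jan 1, 1941 (255 left).
Jan has 31 days: +31 → Feb 1, 1941 (224 left).
Feb has 28 days: +28 → Mar 1, 1941 (196 left).
Mar has 31 days: +31 → Apr 1, 1941 (165 left).
Apr has 30 days: +30 → May 1, 1941 (135 left).
May has 31 days: +31 → Jun 1, 1941 (104 left).
Jun has 30 days: +30 → Jul 1, 1941 (74 left).
Jul has 31 days: +31 → Aug 1, 1941 (43 left).
Aug has 31 days: +31 → Sep 1, 1941 (12 left).
+12 → Sep 13, 1941.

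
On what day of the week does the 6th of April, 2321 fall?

Wednesday

Doomsday rule: the anchor day for the 2300s is Wednesday. For year 21: 21÷12 = 1 r 9, and 9÷4 = 2, so 1+9+2 = 12.
Wednesday + 12 ≡ Monday — that's 2321's doomsday.
In April the doomsday date is Apr 4.
Apr 6 is 2 days after Apr 4; 2 mod 7 = 2, so Monday + 2 = Wednesday.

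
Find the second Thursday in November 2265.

November 1, 2265 is a Wednesday.
The first Thursday is therefore November 2 (1 days later).
The second Thursday is 2 + 1×7 = November 9.

November 9, 2265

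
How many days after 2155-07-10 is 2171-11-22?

5979

Jul 10, 2155 → Jul 10, 2156: 366 days (Feb 29, 2156 is in that span).
Jul 10, 2156 → Jul 10, 2157: 365 days.
Jul 10, 2157 → Jul 10, 2158: 365 days.
Jul 10, 2158 → Jul 10, 2159: 365 days.
Jul 10, 2159 → Jul 10, 2160: 366 days (Feb 29, 2160 is in that span).
Jul 10, 2160 → Jul 10, 2161: 365 days.
Jul 10, 2161 → Jul 10, 2162: 365 days.
Jul 10, 2162 → Jul 10, 2163: 365 days.
Jul 10, 2163 → Jul 10, 2164: 366 days (Feb 29, 2164 is in that span).
Jul 10, 2164 → Jul 10, 2165: 365 days.
Jul 10, 2165 → Jul 10, 2166: 365 days.
Jul 10, 2166 → Jul 10, 2167: 365 days.
Jul 10, 2167 → Jul 10, 2168: 366 days (Feb 29, 2168 is in that span).
Jul 10, 2168 → Jul 10, 2169: 365 days.
Jul 10, 2169 → Jul 10, 2170: 365 days.
Jul 10, 2170 → Jul 10, 2171: 365 days.
Jul 10, 2171 → Aug 10, 2171: 31 days (July has 31).
Aug 10, 2171 → Sep 10, 2171: 31 days (August has 31).
Sep 10, 2171 → Oct 10, 2171: 30 days (September has 30).
Oct 10, 2171 → Nov 10, 2171: 31 days (October has 31).
Nov 10, 2171 → Nov 22, 2171: 12 days.
Total: 5979 days.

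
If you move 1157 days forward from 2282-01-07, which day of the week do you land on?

First find the weekday of Jan 7, 2282. Doomsday rule: the anchor day for the 2200s is Friday. For year 82: 82÷12 = 6 r 10, and 10÷4 = 2, so 6+10+2 = 18.
Friday + 18 ≡ Tuesday — that's 2282's doomsday.
In January the doomsday date is Jan 3 (2282 is not a leap year).
Jan 7 is 4 days after Jan 3; 4 mod 7 = 4, so Tuesday + 4 = Saturday.
1157 mod 7 = 2, so 1157 days after a Saturday is Saturday + 2 = Monday.

Monday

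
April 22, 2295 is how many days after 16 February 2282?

4813

Feb 16, 2282 → Feb 16, 2283: 365 days.
Feb 16, 2283 → Feb 16, 2284: 365 days.
Feb 16, 2284 → Feb 16, 2285: 366 days (Feb 29, 2284 is in that span).
Feb 16, 2285 → Feb 16, 2286: 365 days.
Feb 16, 2286 → Feb 16, 2287: 365 days.
Feb 16, 2287 → Feb 16, 2288: 365 days.
Feb 16, 2288 → Feb 16, 2289: 366 days (Feb 29, 2288 is in that span).
Feb 16, 2289 → Feb 16, 2290: 365 days.
Feb 16, 2290 → Feb 16, 2291: 365 days.
Feb 16, 2291 → Feb 16, 2292: 365 days.
Feb 16, 2292 → Feb 16, 2293: 366 days (Feb 29, 2292 is in that span).
Feb 16, 2293 → Feb 16, 2294: 365 days.
Feb 16, 2294 → Feb 16, 2295: 365 days.
Feb 16, 2295 → Mar 16, 2295: 28 days (February has 28).
Mar 16, 2295 → Apr 16, 2295: 31 days (March has 31).
Apr 16, 2295 → Apr 22, 2295: 6 days.
Total: 4813 days.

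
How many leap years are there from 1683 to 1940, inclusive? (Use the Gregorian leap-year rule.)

Multiples of 4 in [1683,1940]: 65.
Of those, multiples of 100: 3 (not leap unless ÷400).
Multiples of 400: 0.
Leap years = 65 − 3 + 0 = 62.

62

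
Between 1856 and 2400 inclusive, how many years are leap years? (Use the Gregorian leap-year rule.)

133

Multiples of 4 in [1856,2400]: 137.
Of those, multiples of 100: 6 (not leap unless ÷400).
Multiples of 400: 2.
Leap years = 137 − 6 + 2 = 133.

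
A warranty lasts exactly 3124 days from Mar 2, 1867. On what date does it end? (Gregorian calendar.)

September 20, 1875

+366 (one year; includes Feb 29, 1868) → Mar 2, 1868 (2758 left).
+365 (one year) → Mar 2, 1869 (2393 left).
+365 (one year) → Mar 2, 1870 (2028 left).
+365 (one year) → Mar 2, 1871 (1663 left).
+366 (one year; includes Feb 29, 1872) → Mar 2, 1872 (1297 left).
+365 (one year) → Mar 2, 1873 (932 left).
+365 (one year) → Mar 2, 1874 (567 left).
+365 (one year) → Mar 2, 1875 (202 left).
Mar has 31 days: +30 → Apr 1, 1875 (172 left).
Apr has 30 days: +30 → May 1, 1875 (142 left).
May has 31 days: +31 → Jun 1, 1875 (111 left).
Jun has 30 days: +30 → Jul 1, 1875 (81 left).
Jul has 31 days: +31 → Aug 1, 1875 (50 left).
Aug has 31 days: +31 → Sep 1, 1875 (19 left).
+19 → Sep 20, 1875.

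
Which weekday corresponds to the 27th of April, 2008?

January 1, 2008 is a Tuesday.
Jan 1, 2008 → Feb 1, 2008: 31 days (January has 31).
Feb 1, 2008 → Mar 1, 2008: 29 days (February has 29).
Mar 1, 2008 → Apr 1, 2008: 31 days (March has 31).
Apr 1, 2008 → Apr 27, 2008: 26 days.
Total: 117 days.
117 mod 7 = 5, so Tuesday + 5 = Sunday.

Sunday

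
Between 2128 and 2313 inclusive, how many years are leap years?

Multiples of 4 in [2128,2313]: 47.
Of those, multiples of 100: 2 (not leap unless ÷400).
Multiples of 400: 0.
Leap years = 47 − 2 + 0 = 45.

45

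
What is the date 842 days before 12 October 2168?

June 23, 2166

−366 (one year; includes Feb 29, 2168) → Oct 12, 2167 (476 left).
−365 (one year) → Oct 12, 2166 (111 left).
−12 → Sep 30, 2166 (end of Sep, 30 days; 99 left).
−30 → Aug 31, 2166 (end of Aug, 31 days; 69 left).
−31 → Jul 31, 2166 (end of Jul, 31 days; 38 left).
−31 → Jun 30, 2166 (end of Jun, 30 days; 7 left).
−7 → Jun 23, 2166.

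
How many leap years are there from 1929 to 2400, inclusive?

Multiples of 4 in [1929,2400]: 118.
Of those, multiples of 100: 5 (not leap unless ÷400).
Multiples of 400: 2.
Leap years = 118 − 5 + 2 = 115.

115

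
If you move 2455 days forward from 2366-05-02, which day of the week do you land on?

First find the weekday of May 2, 2366. Doomsday rule: the anchor day for the 2300s is Wednesday. For year 66: 66÷12 = 5 r 6, and 6÷4 = 1, so 5+6+1 = 12.
Wednesday + 12 ≡ Monday — that's 2366's doomsday.
In May the doomsday date is May 9.
May 2 is 7 days before May 9; 7 mod 7 = 0, so Monday − 0 = Monday.
2455 mod 7 = 5, so 2455 days after a Monday is Monday + 5 = Saturday.

Saturday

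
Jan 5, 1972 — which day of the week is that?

Doomsday rule: the anchor day for the 1900s is Wednesday. For year 72: 72÷12 = 6 r 0, and 0÷4 = 0, so 6+0+0 = 6.
Wednesday + 6 ≡ Tuesday — that's 1972's doomsday.
In January the doomsday date is Jan 4 (1972 is a leap year (divisible by 4)).
Jan 5 is 1 day after Jan 4; 1 mod 7 = 1, so Tuesday + 1 = Wednesday.

Wednesday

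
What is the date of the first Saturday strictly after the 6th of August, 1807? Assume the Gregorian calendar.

August 8, 1807

Aug 6, 1807 is a Thursday.
From Thursday to the next Saturday is 2 days.
Aug 6, 1807 + 2 = Aug 8, 1807.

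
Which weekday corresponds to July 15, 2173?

Thursday

January 1, 2173 is a Friday.
Jan 1, 2173 → Feb 1, 2173: 31 days (January has 31).
Feb 1, 2173 → Mar 1, 2173: 28 days (February has 28).
Mar 1, 2173 → Apr 1, 2173: 31 days (March has 31).
Apr 1, 2173 → May 1, 2173: 30 days (April has 30).
May 1, 2173 → Jun 1, 2173: 31 days (May has 31).
Jun 1, 2173 → Jul 1, 2173: 30 days (June has 30).
Jul 1, 2173 → Jul 15, 2173: 14 days.
Total: 195 days.
195 mod 7 = 6, so Friday + 6 = Thursday.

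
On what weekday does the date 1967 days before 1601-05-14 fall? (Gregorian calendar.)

Monday

First find the weekday of May 14, 1601. Doomsday rule: the anchor day for the 1600s is Tuesday. For year 01: 1÷12 = 0 r 1, and 1÷4 = 0, so 0+1+0 = 1.
Tuesday + 1 ≡ Wednesday — that's 1601's doomsday.
In May the doomsday date is May 9.
May 14 is 5 days after May 9; 5 mod 7 = 5, so Wednesday + 5 = Monday.
1967 mod 7 = 0, so 1967 days before a Monday is Monday − 0 = Monday.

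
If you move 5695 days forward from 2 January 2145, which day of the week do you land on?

Wednesday

First find the weekday of Jan 2, 2145. Doomsday rule: the anchor day for the 2100s is Sunday. For year 45: 45÷12 = 3 r 9, and 9÷4 = 2, so 3+9+2 = 14.
Sunday + 14 ≡ Sunday — that's 2145's doomsday.
In January the doomsday date is Jan 3 (2145 is not a leap year).
Jan 2 is 1 day before Jan 3; 1 mod 7 = 1, so Sunday − 1 = Saturday.
5695 mod 7 = 4, so 5695 days after a Saturday is Saturday + 4 = Wednesday.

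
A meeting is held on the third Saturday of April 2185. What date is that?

April 1, 2185 is a Friday.
The first Saturday is therefore April 2 (1 days later).
The third Saturday is 2 + 2×7 = April 16.

April 16, 2185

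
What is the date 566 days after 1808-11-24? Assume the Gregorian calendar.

+365 (one year) → Nov 24, 1809 (201 left).
Nov has 30 days: +7 → Dec 1, 1809 (194 left).
Dec has 31 days: +31 → Jan 1, 1810 (163 left).
Jan has 31 days: +31 → Feb 1, 1810 (132 left).
Feb has 28 days: +28 → Mar 1, 1810 (104 left).
Mar has 31 days: +31 → Apr 1, 1810 (73 left).
Apr has 30 days: +30 → May 1, 1810 (43 left).
May has 31 days: +31 → Jun 1, 1810 (12 left).
+12 → Jun 13, 1810.

June 13, 1810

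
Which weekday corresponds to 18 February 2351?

Doomsday rule: the anchor day for the 2300s is Wednesday. For year 51: 51÷12 = 4 r 3, and 3÷4 = 0, so 4+3+0 = 7.
Wednesday + 7 ≡ Wednesday — that's 2351's doomsday.
In February the doomsday date is Feb 28 (2351 is not a leap year).
Feb 18 is 10 days before Feb 28; 10 mod 7 = 3, so Wednesday − 3 = Sunday.

Sunday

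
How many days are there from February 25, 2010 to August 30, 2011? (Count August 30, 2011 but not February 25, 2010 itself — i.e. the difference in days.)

Feb 25, 2010 → Feb 25, 2011: 365 days.
Feb 25, 2011 → Mar 25, 2011: 28 days (February has 28).
Mar 25, 2011 → Apr 25, 2011: 31 days (March has 31).
Apr 25, 2011 → May 25, 2011: 30 days (April has 30).
May 25, 2011 → Jun 25, 2011: 31 days (May has 31).
Jun 25, 2011 → Jul 25, 2011: 30 days (June has 30).
Jul 25, 2011 → Aug 25, 2011: 31 days (July has 31).
Aug 25, 2011 → Aug 30, 2011: 5 days.
Total: 551 days.

551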